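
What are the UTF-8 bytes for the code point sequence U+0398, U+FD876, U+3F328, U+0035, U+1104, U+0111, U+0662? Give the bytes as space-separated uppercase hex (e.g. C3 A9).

CE 98 F3 BD A1 B6 F0 BF 8C A8 35 E1 84 84 C4 91 D9 A2

U+0398: 2-byte form → CE 98.
U+FD876: 4-byte form → F3 BD A1 B6.
U+3F328: 4-byte form → F0 BF 8C A8.
U+0035: 1-byte form → 35.
U+1104: 3-byte form → E1 84 84.
U+0111: 2-byte form → C4 91.
U+0662: 2-byte form → D9 A2.
Concatenated (18 bytes): CE 98 F3 BD A1 B6 F0 BF 8C A8 35 E1 84 84 C4 91 D9 A2.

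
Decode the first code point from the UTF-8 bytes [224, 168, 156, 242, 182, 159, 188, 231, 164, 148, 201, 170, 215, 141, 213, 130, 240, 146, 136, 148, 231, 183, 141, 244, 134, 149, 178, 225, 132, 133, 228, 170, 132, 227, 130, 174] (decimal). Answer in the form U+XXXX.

U+0A1C

Offset 0: leading byte 0xE0 = 11100000 → 3-byte char #1 = E0 A8 9C.
Leading byte 0xE0 = 11100000 matches 1110xxxx → 3-byte sequence.
Byte 1: 0xE0 = 11100000, payload 0000 (4 bits).
Byte 2: 0xA8 = 10101000 (10xxxxxx ✓), payload 101000.
Byte 3: 0x9C = 10011100 (10xxxxxx ✓), payload 011100.
Concatenate: 0000101000011100 = 0xA1C (16 bits → U+0A1C).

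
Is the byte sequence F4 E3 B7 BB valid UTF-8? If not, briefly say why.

invalid (non-continuation byte where continuation expected)

Leading byte 0xF4 = 11110100 → 4-byte form.
Byte 2 is 0xE3 = 11100011, which is not 10xxxxxx — expected a continuation byte.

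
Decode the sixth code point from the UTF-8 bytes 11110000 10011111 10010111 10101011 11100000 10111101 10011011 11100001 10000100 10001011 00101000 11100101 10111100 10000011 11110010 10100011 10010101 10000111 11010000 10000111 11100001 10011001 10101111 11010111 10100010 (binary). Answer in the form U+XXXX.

U+A3547

Offset 0: leading byte 0xF0 = 11110000 → 4-byte char #1 = F0 9F 97 AB.
Offset 4: leading byte 0xE0 = 11100000 → 3-byte char #2 = E0 BD 9B.
Offset 7: leading byte 0xE1 = 11100001 → 3-byte char #3 = E1 84 8B.
Offset 10: leading byte 0x28 = 00101000 → 1-byte char #4 = 28.
Offset 11: leading byte 0xE5 = 11100101 → 3-byte char #5 = E5 BC 83.
Offset 14: leading byte 0xF2 = 11110010 → 4-byte char #6 = F2 A3 95 87.
Leading byte 0xF2 = 11110010 matches 11110xxx → 4-byte sequence.
Byte 1: 0xF2 = 11110010, payload 010 (3 bits).
Byte 2: 0xA3 = 10100011 (10xxxxxx ✓), payload 100011.
Byte 3: 0x95 = 10010101 (10xxxxxx ✓), payload 010101.
Byte 4: 0x87 = 10000111 (10xxxxxx ✓), payload 000111.
Concatenate: 010100011010101000111 = 0xA3547 (21 bits → U+A3547).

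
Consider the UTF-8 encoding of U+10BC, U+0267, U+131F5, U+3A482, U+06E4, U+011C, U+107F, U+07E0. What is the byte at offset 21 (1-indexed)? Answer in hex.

0xDF

1-indexed offset 21 is 0-indexed offset 20.
U+10BC → 3-byte form E1 82 BC at offsets 0–2.
U+0267 → 2-byte form C9 A7 at offsets 3–4.
U+131F5 → 4-byte form F0 93 87 B5 at offsets 5–8.
U+3A482 → 4-byte form F0 BA 92 82 at offsets 9–12.
U+06E4 → 2-byte form DB A4 at offsets 13–14.
U+011C → 2-byte form C4 9C at offsets 15–16.
U+107F → 3-byte form E1 81 BF at offsets 17–19.
U+07E0 → 2-byte form DF A0 at offsets 20–21.
Offset 20 falls in char 8's range; it's byte 1 of DF A0 = 0xDF.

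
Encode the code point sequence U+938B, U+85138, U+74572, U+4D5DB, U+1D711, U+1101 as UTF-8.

E9 8E 8B F2 85 84 B8 F1 B4 95 B2 F1 8D 97 9B F0 9D 9C 91 E1 84 81

U+938B: 3-byte form → E9 8E 8B.
U+85138: 4-byte form → F2 85 84 B8.
U+74572: 4-byte form → F1 B4 95 B2.
U+4D5DB: 4-byte form → F1 8D 97 9B.
U+1D711: 4-byte form → F0 9D 9C 91.
U+1101: 3-byte form → E1 84 81.
Concatenated (22 bytes): E9 8E 8B F2 85 84 B8 F1 B4 95 B2 F1 8D 97 9B F0 9D 9C 91 E1 84 81.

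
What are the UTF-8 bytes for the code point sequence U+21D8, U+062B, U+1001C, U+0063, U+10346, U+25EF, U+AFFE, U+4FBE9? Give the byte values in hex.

U+21D8: 3-byte form → E2 87 98.
U+062B: 2-byte form → D8 AB.
U+1001C: 4-byte form → F0 90 80 9C.
U+0063: 1-byte form → 63.
U+10346: 4-byte form → F0 90 8D 86.
U+25EF: 3-byte form → E2 97 AF.
U+AFFE: 3-byte form → EA BF BE.
U+4FBE9: 4-byte form → F1 8F AF A9.
Concatenated (24 bytes): E2 87 98 D8 AB F0 90 80 9C 63 F0 90 8D 86 E2 97 AF EA BF BE F1 8F AF A9.

E2 87 98 D8 AB F0 90 80 9C 63 F0 90 8D 86 E2 97 AF EA BF BE F1 8F AF A9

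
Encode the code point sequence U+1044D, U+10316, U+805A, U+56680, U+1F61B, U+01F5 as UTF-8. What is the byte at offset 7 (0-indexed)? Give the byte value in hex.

U+1044D → 4-byte form F0 90 91 8D at offsets 0–3.
U+10316 → 4-byte form F0 90 8C 96 at offsets 4–7.
Offset 7 falls in char 2's range; it's byte 4 of F0 90 8C 96 = 0x96.

0x96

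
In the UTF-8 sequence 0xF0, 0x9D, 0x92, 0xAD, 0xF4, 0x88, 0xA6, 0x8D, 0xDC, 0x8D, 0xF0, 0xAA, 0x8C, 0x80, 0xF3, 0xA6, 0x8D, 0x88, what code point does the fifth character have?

U+E6348

Offset 0: leading byte 0xF0 = 11110000 → 4-byte char #1 = F0 9D 92 AD.
Offset 4: leading byte 0xF4 = 11110100 → 4-byte char #2 = F4 88 A6 8D.
Offset 8: leading byte 0xDC = 11011100 → 2-byte char #3 = DC 8D.
Offset 10: leading byte 0xF0 = 11110000 → 4-byte char #4 = F0 AA 8C 80.
Offset 14: leading byte 0xF3 = 11110011 → 4-byte char #5 = F3 A6 8D 88.
Leading byte 0xF3 = 11110011 matches 11110xxx → 4-byte sequence.
Byte 1: 0xF3 = 11110011, payload 011 (3 bits).
Byte 2: 0xA6 = 10100110 (10xxxxxx ✓), payload 100110.
Byte 3: 0x8D = 10001101 (10xxxxxx ✓), payload 001101.
Byte 4: 0x88 = 10001000 (10xxxxxx ✓), payload 001000.
Concatenate: 011100110001101001000 = 0xE6348 (21 bits → U+E6348).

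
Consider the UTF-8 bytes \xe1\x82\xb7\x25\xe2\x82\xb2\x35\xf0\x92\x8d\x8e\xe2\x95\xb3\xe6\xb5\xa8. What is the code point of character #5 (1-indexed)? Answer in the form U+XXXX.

Offset 0: leading byte 0xE1 = 11100001 → 3-byte char #1 = E1 82 B7.
Offset 3: leading byte 0x25 = 00100101 → 1-byte char #2 = 25.
Offset 4: leading byte 0xE2 = 11100010 → 3-byte char #3 = E2 82 B2.
Offset 7: leading byte 0x35 = 00110101 → 1-byte char #4 = 35.
Offset 8: leading byte 0xF0 = 11110000 → 4-byte char #5 = F0 92 8D 8E.
Leading byte 0xF0 = 11110000 matches 11110xxx → 4-byte sequence.
Byte 1: 0xF0 = 11110000, payload 000 (3 bits).
Byte 2: 0x92 = 10010010 (10xxxxxx ✓), payload 010010.
Byte 3: 0x8D = 10001101 (10xxxxxx ✓), payload 001101.
Byte 4: 0x8E = 10001110 (10xxxxxx ✓), payload 001110.
Concatenate: 000010010001101001110 = 0x1234E (21 bits → U+1234E).

U+1234E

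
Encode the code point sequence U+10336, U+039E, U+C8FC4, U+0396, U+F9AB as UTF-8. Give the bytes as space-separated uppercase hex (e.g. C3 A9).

F0 90 8C B6 CE 9E F3 88 BF 84 CE 96 EF A6 AB

U+10336: 4-byte form → F0 90 8C B6.
U+039E: 2-byte form → CE 9E.
U+C8FC4: 4-byte form → F3 88 BF 84.
U+0396: 2-byte form → CE 96.
U+F9AB: 3-byte form → EF A6 AB.
Concatenated (15 bytes): F0 90 8C B6 CE 9E F3 88 BF 84 CE 96 EF A6 AB.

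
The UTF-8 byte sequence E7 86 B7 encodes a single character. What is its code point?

U+71B7

Leading byte 0xE7 = 11100111 matches 1110xxxx → 3-byte sequence.
Byte 1: 0xE7 = 11100111, payload 0111 (4 bits).
Byte 2: 0x86 = 10000110 (10xxxxxx ✓), payload 000110.
Byte 3: 0xB7 = 10110111 (10xxxxxx ✓), payload 110111.
Concatenate: 0111000110110111 = 0x71B7 (16 bits → U+71B7).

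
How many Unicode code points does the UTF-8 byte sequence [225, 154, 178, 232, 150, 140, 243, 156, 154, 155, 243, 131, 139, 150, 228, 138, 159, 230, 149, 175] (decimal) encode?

Byte at offset 0: 0xE1 = 11100001 → 3-byte char (#1). Advance 3.
Byte at offset 3: 0xE8 = 11101000 → 3-byte char (#2). Advance 3.
Byte at offset 6: 0xF3 = 11110011 → 4-byte char (#3). Advance 4.
Byte at offset 10: 0xF3 = 11110011 → 4-byte char (#4). Advance 4.
Byte at offset 14: 0xE4 = 11100100 → 3-byte char (#5). Advance 3.
Byte at offset 17: 0xE6 = 11100110 → 3-byte char (#6). Advance 3.
Reached end at offset 20 after 6 code points.

6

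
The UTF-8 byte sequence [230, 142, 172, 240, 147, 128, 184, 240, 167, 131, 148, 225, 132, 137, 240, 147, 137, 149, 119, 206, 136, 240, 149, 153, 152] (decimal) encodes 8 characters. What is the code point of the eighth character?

Offset 0: leading byte 0xE6 = 11100110 → 3-byte char #1 = E6 8E AC.
Offset 3: leading byte 0xF0 = 11110000 → 4-byte char #2 = F0 93 80 B8.
Offset 7: leading byte 0xF0 = 11110000 → 4-byte char #3 = F0 A7 83 94.
Offset 11: leading byte 0xE1 = 11100001 → 3-byte char #4 = E1 84 89.
Offset 14: leading byte 0xF0 = 11110000 → 4-byte char #5 = F0 93 89 95.
Offset 18: leading byte 0x77 = 01110111 → 1-byte char #6 = 77.
Offset 19: leading byte 0xCE = 11001110 → 2-byte char #7 = CE 88.
Offset 21: leading byte 0xF0 = 11110000 → 4-byte char #8 = F0 95 99 98.
Leading byte 0xF0 = 11110000 matches 11110xxx → 4-byte sequence.
Byte 1: 0xF0 = 11110000, payload 000 (3 bits).
Byte 2: 0x95 = 10010101 (10xxxxxx ✓), payload 010101.
Byte 3: 0x99 = 10011001 (10xxxxxx ✓), payload 011001.
Byte 4: 0x98 = 10011000 (10xxxxxx ✓), payload 011000.
Concatenate: 000010101011001011000 = 0x15658 (21 bits → U+15658).

U+15658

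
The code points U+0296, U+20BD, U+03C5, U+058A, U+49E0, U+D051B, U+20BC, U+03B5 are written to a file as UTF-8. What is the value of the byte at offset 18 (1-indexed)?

1-indexed offset 18 is 0-indexed offset 17.
U+0296 → 2-byte form CA 96 at offsets 0–1.
U+20BD → 3-byte form E2 82 BD at offsets 2–4.
U+03C5 → 2-byte form CF 85 at offsets 5–6.
U+058A → 2-byte form D6 8A at offsets 7–8.
U+49E0 → 3-byte form E4 A7 A0 at offsets 9–11.
U+D051B → 4-byte form F3 90 94 9B at offsets 12–15.
U+20BC → 3-byte form E2 82 BC at offsets 16–18.
Offset 17 falls in char 7's range; it's byte 2 of E2 82 BC = 0x82.

0x82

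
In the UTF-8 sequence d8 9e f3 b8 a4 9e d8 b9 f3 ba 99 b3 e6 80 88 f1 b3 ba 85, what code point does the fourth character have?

U+FA673

Offset 0: leading byte 0xD8 = 11011000 → 2-byte char #1 = D8 9E.
Offset 2: leading byte 0xF3 = 11110011 → 4-byte char #2 = F3 B8 A4 9E.
Offset 6: leading byte 0xD8 = 11011000 → 2-byte char #3 = D8 B9.
Offset 8: leading byte 0xF3 = 11110011 → 4-byte char #4 = F3 BA 99 B3.
Leading byte 0xF3 = 11110011 matches 11110xxx → 4-byte sequence.
Byte 1: 0xF3 = 11110011, payload 011 (3 bits).
Byte 2: 0xBA = 10111010 (10xxxxxx ✓), payload 111010.
Byte 3: 0x99 = 10011001 (10xxxxxx ✓), payload 011001.
Byte 4: 0xB3 = 10110011 (10xxxxxx ✓), payload 110011.
Concatenate: 011111010011001110011 = 0xFA673 (21 bits → U+FA673).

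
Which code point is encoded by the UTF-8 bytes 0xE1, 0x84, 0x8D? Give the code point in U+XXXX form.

U+110D

Leading byte 0xE1 = 11100001 matches 1110xxxx → 3-byte sequence.
Byte 1: 0xE1 = 11100001, payload 0001 (4 bits).
Byte 2: 0x84 = 10000100 (10xxxxxx ✓), payload 000100.
Byte 3: 0x8D = 10001101 (10xxxxxx ✓), payload 001101.
Concatenate: 0001000100001101 = 0x110D (16 bits → U+110D).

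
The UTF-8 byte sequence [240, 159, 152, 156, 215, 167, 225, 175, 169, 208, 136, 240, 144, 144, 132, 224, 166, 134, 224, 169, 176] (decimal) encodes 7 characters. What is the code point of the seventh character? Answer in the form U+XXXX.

U+0A70

Offset 0: leading byte 0xF0 = 11110000 → 4-byte char #1 = F0 9F 98 9C.
Offset 4: leading byte 0xD7 = 11010111 → 2-byte char #2 = D7 A7.
Offset 6: leading byte 0xE1 = 11100001 → 3-byte char #3 = E1 AF A9.
Offset 9: leading byte 0xD0 = 11010000 → 2-byte char #4 = D0 88.
Offset 11: leading byte 0xF0 = 11110000 → 4-byte char #5 = F0 90 90 84.
Offset 15: leading byte 0xE0 = 11100000 → 3-byte char #6 = E0 A6 86.
Offset 18: leading byte 0xE0 = 11100000 → 3-byte char #7 = E0 A9 B0.
Leading byte 0xE0 = 11100000 matches 1110xxxx → 3-byte sequence.
Byte 1: 0xE0 = 11100000, payload 0000 (4 bits).
Byte 2: 0xA9 = 10101001 (10xxxxxx ✓), payload 101001.
Byte 3: 0xB0 = 10110000 (10xxxxxx ✓), payload 110000.
Concatenate: 0000101001110000 = 0xA70 (16 bits → U+0A70).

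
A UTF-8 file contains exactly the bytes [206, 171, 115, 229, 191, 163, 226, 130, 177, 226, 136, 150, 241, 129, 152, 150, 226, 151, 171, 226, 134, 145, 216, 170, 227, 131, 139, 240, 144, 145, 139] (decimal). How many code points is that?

11

Byte at offset 0: 0xCE = 11001110 → 2-byte char (#1). Advance 2.
Byte at offset 2: 0x73 = 01110011 → 1-byte char (#2). Advance 1.
Byte at offset 3: 0xE5 = 11100101 → 3-byte char (#3). Advance 3.
Byte at offset 6: 0xE2 = 11100010 → 3-byte char (#4). Advance 3.
Byte at offset 9: 0xE2 = 11100010 → 3-byte char (#5). Advance 3.
Byte at offset 12: 0xF1 = 11110001 → 4-byte char (#6). Advance 4.
Byte at offset 16: 0xE2 = 11100010 → 3-byte char (#7). Advance 3.
Byte at offset 19: 0xE2 = 11100010 → 3-byte char (#8). Advance 3.
Byte at offset 22: 0xD8 = 11011000 → 2-byte char (#9). Advance 2.
Byte at offset 24: 0xE3 = 11100011 → 3-byte char (#10). Advance 3.
Byte at offset 27: 0xF0 = 11110000 → 4-byte char (#11). Advance 4.
Reached end at offset 31 after 11 code points.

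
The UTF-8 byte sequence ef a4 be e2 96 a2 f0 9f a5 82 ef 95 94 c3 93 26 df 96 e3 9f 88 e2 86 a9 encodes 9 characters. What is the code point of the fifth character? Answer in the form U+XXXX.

U+00D3

Offset 0: leading byte 0xEF = 11101111 → 3-byte char #1 = EF A4 BE.
Offset 3: leading byte 0xE2 = 11100010 → 3-byte char #2 = E2 96 A2.
Offset 6: leading byte 0xF0 = 11110000 → 4-byte char #3 = F0 9F A5 82.
Offset 10: leading byte 0xEF = 11101111 → 3-byte char #4 = EF 95 94.
Offset 13: leading byte 0xC3 = 11000011 → 2-byte char #5 = C3 93.
Leading byte 0xC3 = 11000011 matches 110xxxxx → 2-byte sequence.
Byte 1: 0xC3 = 11000011, payload 00011 (5 bits).
Byte 2: 0x93 = 10010011 (10xxxxxx ✓), payload 010011.
Concatenate: 00011010011 = 0xD3 (11 bits → U+00D3).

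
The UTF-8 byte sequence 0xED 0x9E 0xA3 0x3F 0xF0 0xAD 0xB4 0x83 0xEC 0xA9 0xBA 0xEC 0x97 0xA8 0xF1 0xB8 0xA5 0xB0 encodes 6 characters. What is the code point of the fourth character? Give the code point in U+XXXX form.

Offset 0: leading byte 0xED = 11101101 → 3-byte char #1 = ED 9E A3.
Offset 3: leading byte 0x3F = 00111111 → 1-byte char #2 = 3F.
Offset 4: leading byte 0xF0 = 11110000 → 4-byte char #3 = F0 AD B4 83.
Offset 8: leading byte 0xEC = 11101100 → 3-byte char #4 = EC A9 BA.
Leading byte 0xEC = 11101100 matches 1110xxxx → 3-byte sequence.
Byte 1: 0xEC = 11101100, payload 1100 (4 bits).
Byte 2: 0xA9 = 10101001 (10xxxxxx ✓), payload 101001.
Byte 3: 0xBA = 10111010 (10xxxxxx ✓), payload 111010.
Concatenate: 1100101001111010 = 0xCA7A (16 bits → U+CA7A).

U+CA7A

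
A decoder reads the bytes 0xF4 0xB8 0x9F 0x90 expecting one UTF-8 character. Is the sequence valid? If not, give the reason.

Leading byte 0xF4 = 11110100 → 4-byte form.
Payload = 0x1387D0, which exceeds U+10FFFF, the maximum Unicode code point. (Leading bytes F5–FF, or F4 followed by ≥ 0x90, are invalid.)

invalid (encodes a value above U+10FFFF)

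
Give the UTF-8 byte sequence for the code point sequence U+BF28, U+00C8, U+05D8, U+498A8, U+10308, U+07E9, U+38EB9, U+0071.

U+BF28: 3-byte form → EB BC A8.
U+00C8: 2-byte form → C3 88.
U+05D8: 2-byte form → D7 98.
U+498A8: 4-byte form → F1 89 A2 A8.
U+10308: 4-byte form → F0 90 8C 88.
U+07E9: 2-byte form → DF A9.
U+38EB9: 4-byte form → F0 B8 BA B9.
U+0071: 1-byte form → 71.
Concatenated (22 bytes): EB BC A8 C3 88 D7 98 F1 89 A2 A8 F0 90 8C 88 DF A9 F0 B8 BA B9 71.

EB BC A8 C3 88 D7 98 F1 89 A2 A8 F0 90 8C 88 DF A9 F0 B8 BA B9 71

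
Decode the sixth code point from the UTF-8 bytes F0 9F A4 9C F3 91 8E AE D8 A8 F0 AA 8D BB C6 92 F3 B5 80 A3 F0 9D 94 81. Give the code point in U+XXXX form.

Offset 0: leading byte 0xF0 = 11110000 → 4-byte char #1 = F0 9F A4 9C.
Offset 4: leading byte 0xF3 = 11110011 → 4-byte char #2 = F3 91 8E AE.
Offset 8: leading byte 0xD8 = 11011000 → 2-byte char #3 = D8 A8.
Offset 10: leading byte 0xF0 = 11110000 → 4-byte char #4 = F0 AA 8D BB.
Offset 14: leading byte 0xC6 = 11000110 → 2-byte char #5 = C6 92.
Offset 16: leading byte 0xF3 = 11110011 → 4-byte char #6 = F3 B5 80 A3.
Leading byte 0xF3 = 11110011 matches 11110xxx → 4-byte sequence.
Byte 1: 0xF3 = 11110011, payload 011 (3 bits).
Byte 2: 0xB5 = 10110101 (10xxxxxx ✓), payload 110101.
Byte 3: 0x80 = 10000000 (10xxxxxx ✓), payload 000000.
Byte 4: 0xA3 = 10100011 (10xxxxxx ✓), payload 100011.
Concatenate: 011110101000000100011 = 0xF5023 (21 bits → U+F5023).

U+F5023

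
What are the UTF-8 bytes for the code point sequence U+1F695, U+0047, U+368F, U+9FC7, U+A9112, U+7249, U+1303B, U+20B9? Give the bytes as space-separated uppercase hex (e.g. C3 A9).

U+1F695: 4-byte form → F0 9F 9A 95.
U+0047: 1-byte form → 47.
U+368F: 3-byte form → E3 9A 8F.
U+9FC7: 3-byte form → E9 BF 87.
U+A9112: 4-byte form → F2 A9 84 92.
U+7249: 3-byte form → E7 89 89.
U+1303B: 4-byte form → F0 93 80 BB.
U+20B9: 3-byte form → E2 82 B9.
Concatenated (25 bytes): F0 9F 9A 95 47 E3 9A 8F E9 BF 87 F2 A9 84 92 E7 89 89 F0 93 80 BB E2 82 B9.

F0 9F 9A 95 47 E3 9A 8F E9 BF 87 F2 A9 84 92 E7 89 89 F0 93 80 BB E2 82 B9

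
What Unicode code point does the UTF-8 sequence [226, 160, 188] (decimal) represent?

Leading byte 0xE2 = 11100010 matches 1110xxxx → 3-byte sequence.
Byte 1: 0xE2 = 11100010, payload 0010 (4 bits).
Byte 2: 0xA0 = 10100000 (10xxxxxx ✓), payload 100000.
Byte 3: 0xBC = 10111100 (10xxxxxx ✓), payload 111100.
Concatenate: 0010100000111100 = 0x283C (16 bits → U+283C).

U+283C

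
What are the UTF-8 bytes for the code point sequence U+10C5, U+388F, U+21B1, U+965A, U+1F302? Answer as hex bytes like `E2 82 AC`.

E1 83 85 E3 A2 8F E2 86 B1 E9 99 9A F0 9F 8C 82

U+10C5: 3-byte form → E1 83 85.
U+388F: 3-byte form → E3 A2 8F.
U+21B1: 3-byte form → E2 86 B1.
U+965A: 3-byte form → E9 99 9A.
U+1F302: 4-byte form → F0 9F 8C 82.
Concatenated (16 bytes): E1 83 85 E3 A2 8F E2 86 B1 E9 99 9A F0 9F 8C 82.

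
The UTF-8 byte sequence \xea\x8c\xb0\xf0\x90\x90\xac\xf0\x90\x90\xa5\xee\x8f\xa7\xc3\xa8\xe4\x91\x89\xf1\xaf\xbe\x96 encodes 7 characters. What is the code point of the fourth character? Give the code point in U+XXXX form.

Offset 0: leading byte 0xEA = 11101010 → 3-byte char #1 = EA 8C B0.
Offset 3: leading byte 0xF0 = 11110000 → 4-byte char #2 = F0 90 90 AC.
Offset 7: leading byte 0xF0 = 11110000 → 4-byte char #3 = F0 90 90 A5.
Offset 11: leading byte 0xEE = 11101110 → 3-byte char #4 = EE 8F A7.
Leading byte 0xEE = 11101110 matches 1110xxxx → 3-byte sequence.
Byte 1: 0xEE = 11101110, payload 1110 (4 bits).
Byte 2: 0x8F = 10001111 (10xxxxxx ✓), payload 001111.
Byte 3: 0xA7 = 10100111 (10xxxxxx ✓), payload 100111.
Concatenate: 1110001111100111 = 0xE3E7 (16 bits → U+E3E7).

U+E3E7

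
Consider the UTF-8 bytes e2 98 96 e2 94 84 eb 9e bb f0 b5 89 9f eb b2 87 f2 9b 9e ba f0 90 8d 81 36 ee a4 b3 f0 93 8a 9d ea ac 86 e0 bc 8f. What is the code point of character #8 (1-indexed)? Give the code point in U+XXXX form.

Offset 0: leading byte 0xE2 = 11100010 → 3-byte char #1 = E2 98 96.
Offset 3: leading byte 0xE2 = 11100010 → 3-byte char #2 = E2 94 84.
Offset 6: leading byte 0xEB = 11101011 → 3-byte char #3 = EB 9E BB.
Offset 9: leading byte 0xF0 = 11110000 → 4-byte char #4 = F0 B5 89 9F.
Offset 13: leading byte 0xEB = 11101011 → 3-byte char #5 = EB B2 87.
Offset 16: leading byte 0xF2 = 11110010 → 4-byte char #6 = F2 9B 9E BA.
Offset 20: leading byte 0xF0 = 11110000 → 4-byte char #7 = F0 90 8D 81.
Offset 24: leading byte 0x36 = 00110110 → 1-byte char #8 = 36.
Leading byte 0x36 = 00110110 matches 0xxxxxxx → 1-byte sequence.
Byte 1: 0x36 = 00110110, payload 0110110 (7 bits).
Concatenate: 0110110 = 0x36 (7 bits → U+0036).

U+0036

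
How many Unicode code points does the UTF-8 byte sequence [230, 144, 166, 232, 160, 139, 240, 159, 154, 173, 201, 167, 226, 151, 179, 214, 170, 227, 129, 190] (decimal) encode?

Byte at offset 0: 0xE6 = 11100110 → 3-byte char (#1). Advance 3.
Byte at offset 3: 0xE8 = 11101000 → 3-byte char (#2). Advance 3.
Byte at offset 6: 0xF0 = 11110000 → 4-byte char (#3). Advance 4.
Byte at offset 10: 0xC9 = 11001001 → 2-byte char (#4). Advance 2.
Byte at offset 12: 0xE2 = 11100010 → 3-byte char (#5). Advance 3.
Byte at offset 15: 0xD6 = 11010110 → 2-byte char (#6). Advance 2.
Byte at offset 17: 0xE3 = 11100011 → 3-byte char (#7). Advance 3.
Reached end at offset 20 after 7 code points.

7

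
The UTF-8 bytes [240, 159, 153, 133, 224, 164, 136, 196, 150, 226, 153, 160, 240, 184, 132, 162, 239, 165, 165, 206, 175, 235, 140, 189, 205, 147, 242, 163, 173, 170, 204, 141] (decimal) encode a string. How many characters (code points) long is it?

11

Byte at offset 0: 0xF0 = 11110000 → 4-byte char (#1). Advance 4.
Byte at offset 4: 0xE0 = 11100000 → 3-byte char (#2). Advance 3.
Byte at offset 7: 0xC4 = 11000100 → 2-byte char (#3). Advance 2.
Byte at offset 9: 0xE2 = 11100010 → 3-byte char (#4). Advance 3.
Byte at offset 12: 0xF0 = 11110000 → 4-byte char (#5). Advance 4.
Byte at offset 16: 0xEF = 11101111 → 3-byte char (#6). Advance 3.
Byte at offset 19: 0xCE = 11001110 → 2-byte char (#7). Advance 2.
Byte at offset 21: 0xEB = 11101011 → 3-byte char (#8). Advance 3.
Byte at offset 24: 0xCD = 11001101 → 2-byte char (#9). Advance 2.
Byte at offset 26: 0xF2 = 11110010 → 4-byte char (#10). Advance 4.
Byte at offset 30: 0xCC = 11001100 → 2-byte char (#11). Advance 2.
Reached end at offset 32 after 11 code points.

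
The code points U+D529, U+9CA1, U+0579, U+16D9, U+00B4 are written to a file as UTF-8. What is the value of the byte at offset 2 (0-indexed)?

U+D529 → 3-byte form ED 94 A9 at offsets 0–2.
Offset 2 falls in char 1's range; it's byte 3 of ED 94 A9 = 0xA9.

0xA9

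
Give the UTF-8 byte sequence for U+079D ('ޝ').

U+079D = 0x79D = 1949 decimal. In range U+0080–U+07FF → 2-byte form: 110xxxxx 10xxxxxx.
Binary (11 bits): 11110011101.
Split 5+6: 11110 | 011101.
Byte 1: 11011110 = 0xDE.
Byte 2: 10011101 = 0x9D.

DE 9D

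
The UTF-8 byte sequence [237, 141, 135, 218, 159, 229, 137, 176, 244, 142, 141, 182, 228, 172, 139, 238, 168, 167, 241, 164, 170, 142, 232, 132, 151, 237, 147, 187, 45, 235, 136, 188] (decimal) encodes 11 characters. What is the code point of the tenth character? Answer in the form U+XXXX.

Offset 0: leading byte 0xED = 11101101 → 3-byte char #1 = ED 8D 87.
Offset 3: leading byte 0xDA = 11011010 → 2-byte char #2 = DA 9F.
Offset 5: leading byte 0xE5 = 11100101 → 3-byte char #3 = E5 89 B0.
Offset 8: leading byte 0xF4 = 11110100 → 4-byte char #4 = F4 8E 8D B6.
Offset 12: leading byte 0xE4 = 11100100 → 3-byte char #5 = E4 AC 8B.
Offset 15: leading byte 0xEE = 11101110 → 3-byte char #6 = EE A8 A7.
Offset 18: leading byte 0xF1 = 11110001 → 4-byte char #7 = F1 A4 AA 8E.
Offset 22: leading byte 0xE8 = 11101000 → 3-byte char #8 = E8 84 97.
Offset 25: leading byte 0xED = 11101101 → 3-byte char #9 = ED 93 BB.
Offset 28: leading byte 0x2D = 00101101 → 1-byte char #10 = 2D.
Leading byte 0x2D = 00101101 matches 0xxxxxxx → 1-byte sequence.
Byte 1: 0x2D = 00101101, payload 0101101 (7 bits).
Concatenate: 0101101 = 0x2D (7 bits → U+002D).

U+002D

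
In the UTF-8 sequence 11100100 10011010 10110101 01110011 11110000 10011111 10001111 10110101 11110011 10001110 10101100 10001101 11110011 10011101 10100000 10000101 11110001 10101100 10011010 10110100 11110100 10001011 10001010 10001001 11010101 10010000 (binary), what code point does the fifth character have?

Offset 0: leading byte 0xE4 = 11100100 → 3-byte char #1 = E4 9A B5.
Offset 3: leading byte 0x73 = 01110011 → 1-byte char #2 = 73.
Offset 4: leading byte 0xF0 = 11110000 → 4-byte char #3 = F0 9F 8F B5.
Offset 8: leading byte 0xF3 = 11110011 → 4-byte char #4 = F3 8E AC 8D.
Offset 12: leading byte 0xF3 = 11110011 → 4-byte char #5 = F3 9D A0 85.
Leading byte 0xF3 = 11110011 matches 11110xxx → 4-byte sequence.
Byte 1: 0xF3 = 11110011, payload 011 (3 bits).
Byte 2: 0x9D = 10011101 (10xxxxxx ✓), payload 011101.
Byte 3: 0xA0 = 10100000 (10xxxxxx ✓), payload 100000.
Byte 4: 0x85 = 10000101 (10xxxxxx ✓), payload 000101.
Concatenate: 011011101100000000101 = 0xDD805 (21 bits → U+DD805).

U+DD805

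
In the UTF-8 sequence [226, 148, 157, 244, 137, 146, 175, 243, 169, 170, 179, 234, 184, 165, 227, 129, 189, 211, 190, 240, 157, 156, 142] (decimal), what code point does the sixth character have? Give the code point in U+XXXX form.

U+04FE

Offset 0: leading byte 0xE2 = 11100010 → 3-byte char #1 = E2 94 9D.
Offset 3: leading byte 0xF4 = 11110100 → 4-byte char #2 = F4 89 92 AF.
Offset 7: leading byte 0xF3 = 11110011 → 4-byte char #3 = F3 A9 AA B3.
Offset 11: leading byte 0xEA = 11101010 → 3-byte char #4 = EA B8 A5.
Offset 14: leading byte 0xE3 = 11100011 → 3-byte char #5 = E3 81 BD.
Offset 17: leading byte 0xD3 = 11010011 → 2-byte char #6 = D3 BE.
Leading byte 0xD3 = 11010011 matches 110xxxxx → 2-byte sequence.
Byte 1: 0xD3 = 11010011, payload 10011 (5 bits).
Byte 2: 0xBE = 10111110 (10xxxxxx ✓), payload 111110.
Concatenate: 10011111110 = 0x4FE (11 bits → U+04FE).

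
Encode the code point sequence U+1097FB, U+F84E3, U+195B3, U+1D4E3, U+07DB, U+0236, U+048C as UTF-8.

F4 89 9F BB F3 B8 93 A3 F0 99 96 B3 F0 9D 93 A3 DF 9B C8 B6 D2 8C

U+1097FB: 4-byte form → F4 89 9F BB.
U+F84E3: 4-byte form → F3 B8 93 A3.
U+195B3: 4-byte form → F0 99 96 B3.
U+1D4E3: 4-byte form → F0 9D 93 A3.
U+07DB: 2-byte form → DF 9B.
U+0236: 2-byte form → C8 B6.
U+048C: 2-byte form → D2 8C.
Concatenated (22 bytes): F4 89 9F BB F3 B8 93 A3 F0 99 96 B3 F0 9D 93 A3 DF 9B C8 B6 D2 8C.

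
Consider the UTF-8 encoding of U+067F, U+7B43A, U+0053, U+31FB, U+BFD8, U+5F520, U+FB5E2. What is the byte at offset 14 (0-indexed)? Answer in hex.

0x9F

U+067F → 2-byte form D9 BF at offsets 0–1.
U+7B43A → 4-byte form F1 BB 90 BA at offsets 2–5.
U+0053 → 1-byte form 53 at offsets 6–6.
U+31FB → 3-byte form E3 87 BB at offsets 7–9.
U+BFD8 → 3-byte form EB BF 98 at offsets 10–12.
U+5F520 → 4-byte form F1 9F 94 A0 at offsets 13–16.
Offset 14 falls in char 6's range; it's byte 2 of F1 9F 94 A0 = 0x9F.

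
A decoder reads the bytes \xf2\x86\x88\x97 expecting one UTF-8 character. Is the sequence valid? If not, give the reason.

Leading byte 0xF2 = 11110010 → 4-byte form.
Continuation bytes 0x86=10000110, 0x88=10001000, 0x97=10010111 all match 10xxxxxx.
Decoded value 0x86217 is ≥ 0x10000 (shortest form) and not a surrogate.

valid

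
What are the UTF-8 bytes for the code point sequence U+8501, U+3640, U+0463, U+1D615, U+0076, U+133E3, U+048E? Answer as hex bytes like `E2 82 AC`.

U+8501: 3-byte form → E8 94 81.
U+3640: 3-byte form → E3 99 80.
U+0463: 2-byte form → D1 A3.
U+1D615: 4-byte form → F0 9D 98 95.
U+0076: 1-byte form → 76.
U+133E3: 4-byte form → F0 93 8F A3.
U+048E: 2-byte form → D2 8E.
Concatenated (19 bytes): E8 94 81 E3 99 80 D1 A3 F0 9D 98 95 76 F0 93 8F A3 D2 8E.

E8 94 81 E3 99 80 D1 A3 F0 9D 98 95 76 F0 93 8F A3 D2 8E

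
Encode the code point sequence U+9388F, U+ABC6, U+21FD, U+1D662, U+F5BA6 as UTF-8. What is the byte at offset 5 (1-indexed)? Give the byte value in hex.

0xEA

1-indexed offset 5 is 0-indexed offset 4.
U+9388F → 4-byte form F2 93 A2 8F at offsets 0–3.
U+ABC6 → 3-byte form EA AF 86 at offsets 4–6.
Offset 4 falls in char 2's range; it's byte 1 of EA AF 86 = 0xEA.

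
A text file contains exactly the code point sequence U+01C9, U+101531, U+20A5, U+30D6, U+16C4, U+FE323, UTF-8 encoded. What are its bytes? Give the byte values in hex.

C7 89 F4 81 94 B1 E2 82 A5 E3 83 96 E1 9B 84 F3 BE 8C A3

U+01C9: 2-byte form → C7 89.
U+101531: 4-byte form → F4 81 94 B1.
U+20A5: 3-byte form → E2 82 A5.
U+30D6: 3-byte form → E3 83 96.
U+16C4: 3-byte form → E1 9B 84.
U+FE323: 4-byte form → F3 BE 8C A3.
Concatenated (19 bytes): C7 89 F4 81 94 B1 E2 82 A5 E3 83 96 E1 9B 84 F3 BE 8C A3.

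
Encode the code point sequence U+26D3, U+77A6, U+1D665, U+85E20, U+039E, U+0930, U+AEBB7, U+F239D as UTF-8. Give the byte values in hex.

U+26D3: 3-byte form → E2 9B 93.
U+77A6: 3-byte form → E7 9E A6.
U+1D665: 4-byte form → F0 9D 99 A5.
U+85E20: 4-byte form → F2 85 B8 A0.
U+039E: 2-byte form → CE 9E.
U+0930: 3-byte form → E0 A4 B0.
U+AEBB7: 4-byte form → F2 AE AE B7.
U+F239D: 4-byte form → F3 B2 8E 9D.
Concatenated (27 bytes): E2 9B 93 E7 9E A6 F0 9D 99 A5 F2 85 B8 A0 CE 9E E0 A4 B0 F2 AE AE B7 F3 B2 8E 9D.

E2 9B 93 E7 9E A6 F0 9D 99 A5 F2 85 B8 A0 CE 9E E0 A4 B0 F2 AE AE B7 F3 B2 8E 9D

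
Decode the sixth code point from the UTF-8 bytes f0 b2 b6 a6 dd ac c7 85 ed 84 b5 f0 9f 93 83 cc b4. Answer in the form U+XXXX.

Offset 0: leading byte 0xF0 = 11110000 → 4-byte char #1 = F0 B2 B6 A6.
Offset 4: leading byte 0xDD = 11011101 → 2-byte char #2 = DD AC.
Offset 6: leading byte 0xC7 = 11000111 → 2-byte char #3 = C7 85.
Offset 8: leading byte 0xED = 11101101 → 3-byte char #4 = ED 84 B5.
Offset 11: leading byte 0xF0 = 11110000 → 4-byte char #5 = F0 9F 93 83.
Offset 15: leading byte 0xCC = 11001100 → 2-byte char #6 = CC B4.
Leading byte 0xCC = 11001100 matches 110xxxxx → 2-byte sequence.
Byte 1: 0xCC = 11001100, payload 01100 (5 bits).
Byte 2: 0xB4 = 10110100 (10xxxxxx ✓), payload 110100.
Concatenate: 01100110100 = 0x334 (11 bits → U+0334).

U+0334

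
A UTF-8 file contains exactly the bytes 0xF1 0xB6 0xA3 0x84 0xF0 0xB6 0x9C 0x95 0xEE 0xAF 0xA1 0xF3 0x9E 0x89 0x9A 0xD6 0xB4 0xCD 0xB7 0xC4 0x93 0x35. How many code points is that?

8

Byte at offset 0: 0xF1 = 11110001 → 4-byte char (#1). Advance 4.
Byte at offset 4: 0xF0 = 11110000 → 4-byte char (#2). Advance 4.
Byte at offset 8: 0xEE = 11101110 → 3-byte char (#3). Advance 3.
Byte at offset 11: 0xF3 = 11110011 → 4-byte char (#4). Advance 4.
Byte at offset 15: 0xD6 = 11010110 → 2-byte char (#5). Advance 2.
Byte at offset 17: 0xCD = 11001101 → 2-byte char (#6). Advance 2.
Byte at offset 19: 0xC4 = 11000100 → 2-byte char (#7). Advance 2.
Byte at offset 21: 0x35 = 00110101 → 1-byte char (#8). Advance 1.
Reached end at offset 22 after 8 code points.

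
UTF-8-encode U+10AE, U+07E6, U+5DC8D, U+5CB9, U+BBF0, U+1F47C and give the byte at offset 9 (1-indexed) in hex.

1-indexed offset 9 is 0-indexed offset 8.
U+10AE → 3-byte form E1 82 AE at offsets 0–2.
U+07E6 → 2-byte form DF A6 at offsets 3–4.
U+5DC8D → 4-byte form F1 9D B2 8D at offsets 5–8.
Offset 8 falls in char 3's range; it's byte 4 of F1 9D B2 8D = 0x8D.

0x8D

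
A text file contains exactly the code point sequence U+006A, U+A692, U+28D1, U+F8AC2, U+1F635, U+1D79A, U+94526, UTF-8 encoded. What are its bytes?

U+006A: 1-byte form → 6A.
U+A692: 3-byte form → EA 9A 92.
U+28D1: 3-byte form → E2 A3 91.
U+F8AC2: 4-byte form → F3 B8 AB 82.
U+1F635: 4-byte form → F0 9F 98 B5.
U+1D79A: 4-byte form → F0 9D 9E 9A.
U+94526: 4-byte form → F2 94 94 A6.
Concatenated (23 bytes): 6A EA 9A 92 E2 A3 91 F3 B8 AB 82 F0 9F 98 B5 F0 9D 9E 9A F2 94 94 A6.

6A EA 9A 92 E2 A3 91 F3 B8 AB 82 F0 9F 98 B5 F0 9D 9E 9A F2 94 94 A6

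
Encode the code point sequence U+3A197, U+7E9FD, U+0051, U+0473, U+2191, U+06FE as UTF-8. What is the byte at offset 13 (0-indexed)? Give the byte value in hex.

U+3A197 → 4-byte form F0 BA 86 97 at offsets 0–3.
U+7E9FD → 4-byte form F1 BE A7 BD at offsets 4–7.
U+0051 → 1-byte form 51 at offsets 8–8.
U+0473 → 2-byte form D1 B3 at offsets 9–10.
U+2191 → 3-byte form E2 86 91 at offsets 11–13.
Offset 13 falls in char 5's range; it's byte 3 of E2 86 91 = 0x91.

0x91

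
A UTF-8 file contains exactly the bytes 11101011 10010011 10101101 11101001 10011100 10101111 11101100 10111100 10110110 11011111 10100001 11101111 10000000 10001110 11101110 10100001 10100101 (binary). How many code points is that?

Byte at offset 0: 0xEB = 11101011 → 3-byte char (#1). Advance 3.
Byte at offset 3: 0xE9 = 11101001 → 3-byte char (#2). Advance 3.
Byte at offset 6: 0xEC = 11101100 → 3-byte char (#3). Advance 3.
Byte at offset 9: 0xDF = 11011111 → 2-byte char (#4). Advance 2.
Byte at offset 11: 0xEF = 11101111 → 3-byte char (#5). Advance 3.
Byte at offset 14: 0xEE = 11101110 → 3-byte char (#6). Advance 3.
Reached end at offset 17 after 6 code points.

6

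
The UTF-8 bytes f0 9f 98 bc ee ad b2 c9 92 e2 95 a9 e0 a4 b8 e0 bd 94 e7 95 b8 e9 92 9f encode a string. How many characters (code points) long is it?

8

Byte at offset 0: 0xF0 = 11110000 → 4-byte char (#1). Advance 4.
Byte at offset 4: 0xEE = 11101110 → 3-byte char (#2). Advance 3.
Byte at offset 7: 0xC9 = 11001001 → 2-byte char (#3). Advance 2.
Byte at offset 9: 0xE2 = 11100010 → 3-byte char (#4). Advance 3.
Byte at offset 12: 0xE0 = 11100000 → 3-byte char (#5). Advance 3.
Byte at offset 15: 0xE0 = 11100000 → 3-byte char (#6). Advance 3.
Byte at offset 18: 0xE7 = 11100111 → 3-byte char (#7). Advance 3.
Byte at offset 21: 0xE9 = 11101001 → 3-byte char (#8). Advance 3.
Reached end at offset 24 after 8 code points.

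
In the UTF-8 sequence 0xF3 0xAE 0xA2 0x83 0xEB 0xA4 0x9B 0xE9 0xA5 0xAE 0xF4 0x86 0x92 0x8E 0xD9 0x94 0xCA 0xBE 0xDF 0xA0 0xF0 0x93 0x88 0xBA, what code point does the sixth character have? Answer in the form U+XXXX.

U+02BE

Offset 0: leading byte 0xF3 = 11110011 → 4-byte char #1 = F3 AE A2 83.
Offset 4: leading byte 0xEB = 11101011 → 3-byte char #2 = EB A4 9B.
Offset 7: leading byte 0xE9 = 11101001 → 3-byte char #3 = E9 A5 AE.
Offset 10: leading byte 0xF4 = 11110100 → 4-byte char #4 = F4 86 92 8E.
Offset 14: leading byte 0xD9 = 11011001 → 2-byte char #5 = D9 94.
Offset 16: leading byte 0xCA = 11001010 → 2-byte char #6 = CA BE.
Leading byte 0xCA = 11001010 matches 110xxxxx → 2-byte sequence.
Byte 1: 0xCA = 11001010, payload 01010 (5 bits).
Byte 2: 0xBE = 10111110 (10xxxxxx ✓), payload 111110.
Concatenate: 01010111110 = 0x2BE (11 bits → U+02BE).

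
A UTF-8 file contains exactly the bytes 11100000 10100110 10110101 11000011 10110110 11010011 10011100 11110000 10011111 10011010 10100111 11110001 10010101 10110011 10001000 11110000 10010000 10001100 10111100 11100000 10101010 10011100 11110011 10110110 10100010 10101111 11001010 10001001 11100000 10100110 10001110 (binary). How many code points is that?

Byte at offset 0: 0xE0 = 11100000 → 3-byte char (#1). Advance 3.
Byte at offset 3: 0xC3 = 11000011 → 2-byte char (#2). Advance 2.
Byte at offset 5: 0xD3 = 11010011 → 2-byte char (#3). Advance 2.
Byte at offset 7: 0xF0 = 11110000 → 4-byte char (#4). Advance 4.
Byte at offset 11: 0xF1 = 11110001 → 4-byte char (#5). Advance 4.
Byte at offset 15: 0xF0 = 11110000 → 4-byte char (#6). Advance 4.
Byte at offset 19: 0xE0 = 11100000 → 3-byte char (#7). Advance 3.
Byte at offset 22: 0xF3 = 11110011 → 4-byte char (#8). Advance 4.
Byte at offset 26: 0xCA = 11001010 → 2-byte char (#9). Advance 2.
Byte at offset 28: 0xE0 = 11100000 → 3-byte char (#10). Advance 3.
Reached end at offset 31 after 10 code points.

10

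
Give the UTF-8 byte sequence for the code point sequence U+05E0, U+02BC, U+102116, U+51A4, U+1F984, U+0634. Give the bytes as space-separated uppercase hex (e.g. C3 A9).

D7 A0 CA BC F4 82 84 96 E5 86 A4 F0 9F A6 84 D8 B4

U+05E0: 2-byte form → D7 A0.
U+02BC: 2-byte form → CA BC.
U+102116: 4-byte form → F4 82 84 96.
U+51A4: 3-byte form → E5 86 A4.
U+1F984: 4-byte form → F0 9F A6 84.
U+0634: 2-byte form → D8 B4.
Concatenated (17 bytes): D7 A0 CA BC F4 82 84 96 E5 86 A4 F0 9F A6 84 D8 B4.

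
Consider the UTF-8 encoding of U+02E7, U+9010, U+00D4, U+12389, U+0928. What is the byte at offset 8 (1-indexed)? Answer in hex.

1-indexed offset 8 is 0-indexed offset 7.
U+02E7 → 2-byte form CB A7 at offsets 0–1.
U+9010 → 3-byte form E9 80 90 at offsets 2–4.
U+00D4 → 2-byte form C3 94 at offsets 5–6.
U+12389 → 4-byte form F0 92 8E 89 at offsets 7–10.
Offset 7 falls in char 4's range; it's byte 1 of F0 92 8E 89 = 0xF0.

0xF0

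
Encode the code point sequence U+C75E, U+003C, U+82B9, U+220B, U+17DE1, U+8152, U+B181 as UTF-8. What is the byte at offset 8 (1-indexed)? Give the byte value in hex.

0xE2

1-indexed offset 8 is 0-indexed offset 7.
U+C75E → 3-byte form EC 9D 9E at offsets 0–2.
U+003C → 1-byte form 3C at offsets 3–3.
U+82B9 → 3-byte form E8 8A B9 at offsets 4–6.
U+220B → 3-byte form E2 88 8B at offsets 7–9.
Offset 7 falls in char 4's range; it's byte 1 of E2 88 8B = 0xE2.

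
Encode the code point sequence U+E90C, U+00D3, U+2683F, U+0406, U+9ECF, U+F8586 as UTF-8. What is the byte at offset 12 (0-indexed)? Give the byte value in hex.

0xBB

U+E90C → 3-byte form EE A4 8C at offsets 0–2.
U+00D3 → 2-byte form C3 93 at offsets 3–4.
U+2683F → 4-byte form F0 A6 A0 BF at offsets 5–8.
U+0406 → 2-byte form D0 86 at offsets 9–10.
U+9ECF → 3-byte form E9 BB 8F at offsets 11–13.
Offset 12 falls in char 5's range; it's byte 2 of E9 BB 8F = 0xBB.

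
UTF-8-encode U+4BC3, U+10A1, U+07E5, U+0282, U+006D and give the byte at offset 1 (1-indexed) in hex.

0xE4

1-indexed offset 1 is 0-indexed offset 0.
U+4BC3 → 3-byte form E4 AF 83 at offsets 0–2.
Offset 0 falls in char 1's range; it's byte 1 of E4 AF 83 = 0xE4.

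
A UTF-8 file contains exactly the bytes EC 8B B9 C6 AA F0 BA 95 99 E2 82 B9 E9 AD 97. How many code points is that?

Byte at offset 0: 0xEC = 11101100 → 3-byte char (#1). Advance 3.
Byte at offset 3: 0xC6 = 11000110 → 2-byte char (#2). Advance 2.
Byte at offset 5: 0xF0 = 11110000 → 4-byte char (#3). Advance 4.
Byte at offset 9: 0xE2 = 11100010 → 3-byte char (#4). Advance 3.
Byte at offset 12: 0xE9 = 11101001 → 3-byte char (#5). Advance 3.
Reached end at offset 15 after 5 code points.

5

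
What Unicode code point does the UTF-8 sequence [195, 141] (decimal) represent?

Leading byte 0xC3 = 11000011 matches 110xxxxx → 2-byte sequence.
Byte 1: 0xC3 = 11000011, payload 00011 (5 bits).
Byte 2: 0x8D = 10001101 (10xxxxxx ✓), payload 001101.
Concatenate: 00011001101 = 0xCD (11 bits → U+00CD).

U+00CD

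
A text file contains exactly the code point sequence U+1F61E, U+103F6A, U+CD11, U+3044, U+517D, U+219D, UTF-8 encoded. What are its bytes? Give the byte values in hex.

F0 9F 98 9E F4 83 BD AA EC B4 91 E3 81 84 E5 85 BD E2 86 9D

U+1F61E: 4-byte form → F0 9F 98 9E.
U+103F6A: 4-byte form → F4 83 BD AA.
U+CD11: 3-byte form → EC B4 91.
U+3044: 3-byte form → E3 81 84.
U+517D: 3-byte form → E5 85 BD.
U+219D: 3-byte form → E2 86 9D.
Concatenated (20 bytes): F0 9F 98 9E F4 83 BD AA EC B4 91 E3 81 84 E5 85 BD E2 86 9D.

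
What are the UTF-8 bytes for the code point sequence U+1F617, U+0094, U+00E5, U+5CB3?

F0 9F 98 97 C2 94 C3 A5 E5 B2 B3

U+1F617: 4-byte form → F0 9F 98 97.
U+0094: 2-byte form → C2 94.
U+00E5: 2-byte form → C3 A5.
U+5CB3: 3-byte form → E5 B2 B3.
Concatenated (11 bytes): F0 9F 98 97 C2 94 C3 A5 E5 B2 B3.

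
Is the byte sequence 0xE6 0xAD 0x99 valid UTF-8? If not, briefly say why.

valid

Leading byte 0xE6 = 11100110 → 3-byte form.
Continuation bytes 0xAD=10101101, 0x99=10011001 all match 10xxxxxx.
Decoded value 0x6B59 is ≥ 0x800 (shortest form) and not a surrogate.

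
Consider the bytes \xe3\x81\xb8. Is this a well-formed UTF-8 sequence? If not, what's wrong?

Leading byte 0xE3 = 11100011 → 3-byte form.
Continuation bytes 0x81=10000001, 0xB8=10111000 all match 10xxxxxx.
Decoded value 0x3078 is ≥ 0x800 (shortest form) and not a surrogate.

valid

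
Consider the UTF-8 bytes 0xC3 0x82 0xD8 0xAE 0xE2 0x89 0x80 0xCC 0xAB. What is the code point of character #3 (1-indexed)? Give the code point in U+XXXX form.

U+2240

Offset 0: leading byte 0xC3 = 11000011 → 2-byte char #1 = C3 82.
Offset 2: leading byte 0xD8 = 11011000 → 2-byte char #2 = D8 AE.
Offset 4: leading byte 0xE2 = 11100010 → 3-byte char #3 = E2 89 80.
Leading byte 0xE2 = 11100010 matches 1110xxxx → 3-byte sequence.
Byte 1: 0xE2 = 11100010, payload 0010 (4 bits).
Byte 2: 0x89 = 10001001 (10xxxxxx ✓), payload 001001.
Byte 3: 0x80 = 10000000 (10xxxxxx ✓), payload 000000.
Concatenate: 0010001001000000 = 0x2240 (16 bits → U+2240).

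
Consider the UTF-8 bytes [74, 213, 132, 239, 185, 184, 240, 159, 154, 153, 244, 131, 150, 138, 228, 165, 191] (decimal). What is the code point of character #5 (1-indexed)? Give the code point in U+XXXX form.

Offset 0: leading byte 0x4A = 01001010 → 1-byte char #1 = 4A.
Offset 1: leading byte 0xD5 = 11010101 → 2-byte char #2 = D5 84.
Offset 3: leading byte 0xEF = 11101111 → 3-byte char #3 = EF B9 B8.
Offset 6: leading byte 0xF0 = 11110000 → 4-byte char #4 = F0 9F 9A 99.
Offset 10: leading byte 0xF4 = 11110100 → 4-byte char #5 = F4 83 96 8A.
Leading byte 0xF4 = 11110100 matches 11110xxx → 4-byte sequence.
Byte 1: 0xF4 = 11110100, payload 100 (3 bits).
Byte 2: 0x83 = 10000011 (10xxxxxx ✓), payload 000011.
Byte 3: 0x96 = 10010110 (10xxxxxx ✓), payload 010110.
Byte 4: 0x8A = 10001010 (10xxxxxx ✓), payload 001010.
Concatenate: 100000011010110001010 = 0x10358A (21 bits → U+10358A).

U+10358A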